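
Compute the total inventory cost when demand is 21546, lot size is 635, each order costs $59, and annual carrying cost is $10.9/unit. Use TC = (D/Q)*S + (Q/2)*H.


TC = 21546/635 * 59 + 635/2 * 10.9

$5462.66


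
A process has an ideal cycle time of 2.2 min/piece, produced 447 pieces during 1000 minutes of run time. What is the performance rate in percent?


Formula: Performance = (Ideal CT * Total Count) / Run Time * 100
Ideal output time = 2.2 * 447 = 983.4 min
Performance = 983.4 / 1000 * 100 = 98.3%

98.3%


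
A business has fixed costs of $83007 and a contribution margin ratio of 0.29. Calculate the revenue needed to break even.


Formula: BER = Fixed Costs / Contribution Margin Ratio
BER = $83007 / 0.29
BER = $286231.03 (to the nearest cent)

$286231.03


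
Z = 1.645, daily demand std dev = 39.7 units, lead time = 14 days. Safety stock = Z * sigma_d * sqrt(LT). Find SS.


Formula: SS = z * sigma_d * sqrt(LT)
sqrt(LT) = sqrt(14) = 3.7417
SS = 1.645 * 39.7 * 3.7417
SS = 244.4 units

244.4 units


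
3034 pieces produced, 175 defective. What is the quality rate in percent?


Formula: Quality Rate = Good Pieces / Total Pieces * 100
Good pieces = 3034 - 175 = 2859
QR = 2859 / 3034 * 100 = 94.2%

94.2%


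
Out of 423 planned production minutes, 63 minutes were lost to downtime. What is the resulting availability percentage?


Formula: Availability = (Planned Time - Downtime) / Planned Time * 100
Uptime = 423 - 63 = 360 min
Availability = 360 / 423 * 100 = 85.1%

85.1%


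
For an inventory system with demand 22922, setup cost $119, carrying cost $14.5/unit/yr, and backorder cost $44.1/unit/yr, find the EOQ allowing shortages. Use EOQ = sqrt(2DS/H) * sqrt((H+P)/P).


Formula: EOQ* = sqrt(2DS/H) * sqrt((H+P)/P)
Base EOQ = sqrt(2*22922*119/14.5) = 613.38 units
Correction = sqrt((14.5+44.1)/44.1) = 1.15274
EOQ* = 613.38 * 1.15274 = 707.1 units

707.1 units


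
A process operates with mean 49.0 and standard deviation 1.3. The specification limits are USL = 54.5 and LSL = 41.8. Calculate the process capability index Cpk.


Cpu = (54.5 - 49.0) / (3 * 1.3) = 1.41
Cpl = (49.0 - 41.8) / (3 * 1.3) = 1.85
Cpk = min(1.41, 1.85) = 1.41

1.41


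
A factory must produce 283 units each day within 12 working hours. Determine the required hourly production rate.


Formula: Production Rate = Daily Demand / Available Hours
Rate = 283 units/day / 12 hours/day
Rate = 23.6 units/hour

23.6 units/hour


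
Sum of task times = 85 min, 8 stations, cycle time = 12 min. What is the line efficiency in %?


Formula: Efficiency = Sum of Task Times / (N_stations * CT) * 100
Total station capacity = 8 stations * 12 min = 96 min
Efficiency = 85 / 96 * 100 = 88.5%

88.5%


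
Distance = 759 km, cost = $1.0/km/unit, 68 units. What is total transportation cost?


TC = dist * cost * units = 759 * 1.0 * 68 = $51612.00

$51612.00


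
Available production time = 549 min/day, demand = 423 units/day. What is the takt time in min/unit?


Formula: Takt Time = Available Production Time / Customer Demand
Takt = 549 min/day / 423 units/day
Takt = 1.3 min/unit

1.3 min/unit


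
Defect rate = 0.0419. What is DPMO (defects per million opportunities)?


DPMO = defect_rate * 1000000 = 0.0419 * 1000000

41900


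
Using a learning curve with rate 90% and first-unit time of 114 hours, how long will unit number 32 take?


Formula: T_n = T_1 * (learning_rate)^(log2(n)) where learning_rate = rate/100
Doublings = log2(32) = 5
T_n = 114 * 0.9^5
T_n = 114 * 0.5905 = 67.3 hours

67.3 hours


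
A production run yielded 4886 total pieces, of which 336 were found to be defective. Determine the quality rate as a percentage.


Formula: Quality Rate = Good Pieces / Total Pieces * 100
Good pieces = 4886 - 336 = 4550
QR = 4550 / 4886 * 100 = 93.1%

93.1%


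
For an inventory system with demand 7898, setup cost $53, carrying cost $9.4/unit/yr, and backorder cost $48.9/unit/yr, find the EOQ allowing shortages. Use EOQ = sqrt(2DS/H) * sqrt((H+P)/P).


Formula: EOQ* = sqrt(2DS/H) * sqrt((H+P)/P)
Base EOQ = sqrt(2*7898*53/9.4) = 298.43 units
Correction = sqrt((9.4+48.9)/48.9) = 1.09189
EOQ* = 298.43 * 1.09189 = 325.9 units

325.9 units


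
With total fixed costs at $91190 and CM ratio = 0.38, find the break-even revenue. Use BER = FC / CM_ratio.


Formula: BER = Fixed Costs / Contribution Margin Ratio
BER = $91190 / 0.38
BER = $239973.68 (to the nearest cent)

$239973.68


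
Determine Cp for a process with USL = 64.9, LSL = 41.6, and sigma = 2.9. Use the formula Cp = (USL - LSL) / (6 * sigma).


Cp = (64.9 - 41.6) / (6 * 2.9)

1.34


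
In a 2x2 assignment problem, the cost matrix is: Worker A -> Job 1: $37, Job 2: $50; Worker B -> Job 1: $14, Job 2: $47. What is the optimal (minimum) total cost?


Option 1: A->1 + B->2 = $37 + $47 = $84
Option 2: A->2 + B->1 = $50 + $14 = $64
Min cost = min($84, $64) = $64

$64


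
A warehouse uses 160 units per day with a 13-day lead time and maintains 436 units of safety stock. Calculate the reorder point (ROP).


Formula: ROP = (Daily Demand * Lead Time) + Safety Stock
Demand during lead time = 160 * 13 = 2080 units
ROP = 2080 + 436 = 2516 units

2516 units


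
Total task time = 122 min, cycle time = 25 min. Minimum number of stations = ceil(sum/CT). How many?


Formula: N_min = ceil(Sum of Task Times / Cycle Time)
N_min = ceil(122 min / 25 min) = ceil(4.88)
N_min = 5 stations

5


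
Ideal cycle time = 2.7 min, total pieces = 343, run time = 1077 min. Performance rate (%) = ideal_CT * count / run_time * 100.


Formula: Performance = (Ideal CT * Total Count) / Run Time * 100
Ideal output time = 2.7 * 343 = 926.1 min
Performance = 926.1 / 1077 * 100 = 86.0%

86.0%


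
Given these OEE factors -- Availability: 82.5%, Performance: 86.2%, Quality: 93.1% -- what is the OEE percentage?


Formula: OEE = Availability * Performance * Quality / 10000
A * P = 82.5% * 86.2% / 100 = 71.12%
OEE = 71.12% * 93.1% / 100 = 66.2%

66.2%


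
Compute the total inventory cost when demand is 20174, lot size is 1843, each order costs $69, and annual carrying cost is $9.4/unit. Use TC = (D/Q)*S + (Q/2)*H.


TC = 20174/1843 * 69 + 1843/2 * 9.4

$9417.39


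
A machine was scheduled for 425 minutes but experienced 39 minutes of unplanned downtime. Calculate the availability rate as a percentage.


Formula: Availability = (Planned Time - Downtime) / Planned Time * 100
Uptime = 425 - 39 = 386 min
Availability = 386 / 425 * 100 = 90.8%

90.8%


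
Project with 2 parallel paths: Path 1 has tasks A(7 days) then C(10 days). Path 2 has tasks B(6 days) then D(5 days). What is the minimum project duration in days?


Path 1 = 7 + 10 = 17 days
Path 2 = 6 + 5 = 11 days
Duration = max(17, 11) = 17 days

17 days


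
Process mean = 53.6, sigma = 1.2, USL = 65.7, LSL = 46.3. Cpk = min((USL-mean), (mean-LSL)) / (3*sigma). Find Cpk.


Cpu = (65.7 - 53.6) / (3 * 1.2) = 3.36
Cpl = (53.6 - 46.3) / (3 * 1.2) = 2.03
Cpk = min(3.36, 2.03) = 2.03

2.03


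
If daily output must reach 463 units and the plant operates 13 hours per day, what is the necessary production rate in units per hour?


Formula: Production Rate = Daily Demand / Available Hours
Rate = 463 units/day / 13 hours/day
Rate = 35.6 units/hour

35.6 units/hour


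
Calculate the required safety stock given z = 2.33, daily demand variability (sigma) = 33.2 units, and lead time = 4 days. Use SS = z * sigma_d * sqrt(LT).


Formula: SS = z * sigma_d * sqrt(LT)
sqrt(LT) = sqrt(4) = 2.0
SS = 2.33 * 33.2 * 2.0
SS = 154.7 units

154.7 units


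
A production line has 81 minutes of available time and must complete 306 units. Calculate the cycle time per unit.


Formula: CT = Available Time / Number of Units
CT = 81 min / 306 units
CT = 0.26 min/unit

0.26 min/unit


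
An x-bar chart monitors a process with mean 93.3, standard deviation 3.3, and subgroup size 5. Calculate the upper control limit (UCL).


UCL = 93.3 + 3 * 3.3 / sqrt(5)

97.73


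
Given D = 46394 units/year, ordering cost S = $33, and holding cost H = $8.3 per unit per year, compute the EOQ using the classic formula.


Formula: EOQ = sqrt(2 * D * S / H)
Numerator: 2 * 46394 * 33 = 3062004
2DS/H = 3062004 / 8.3 = 368916.1
EOQ = sqrt(368916.1) = 607.4 units

607.4 units


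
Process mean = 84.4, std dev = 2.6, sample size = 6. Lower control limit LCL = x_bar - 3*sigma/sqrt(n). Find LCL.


LCL = 84.4 - 3 * 2.6 / sqrt(6)

81.22


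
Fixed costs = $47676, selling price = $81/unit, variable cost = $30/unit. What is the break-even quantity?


Formula: BEQ = Fixed Costs / (Price - Variable Cost)
Contribution margin = $81 - $30 = $51/unit
BEQ = ceil($47676 / $51/unit) = ceil(934.82) = 935 units

935 units


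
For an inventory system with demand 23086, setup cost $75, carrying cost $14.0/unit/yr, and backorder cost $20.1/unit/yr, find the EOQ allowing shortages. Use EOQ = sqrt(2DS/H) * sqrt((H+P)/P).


Formula: EOQ* = sqrt(2DS/H) * sqrt((H+P)/P)
Base EOQ = sqrt(2*23086*75/14.0) = 497.34 units
Correction = sqrt((14.0+20.1)/20.1) = 1.3025
EOQ* = 497.34 * 1.3025 = 647.8 units

647.8 units


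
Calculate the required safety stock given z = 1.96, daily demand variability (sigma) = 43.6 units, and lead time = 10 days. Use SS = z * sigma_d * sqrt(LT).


Formula: SS = z * sigma_d * sqrt(LT)
sqrt(LT) = sqrt(10) = 3.1623
SS = 1.96 * 43.6 * 3.1623
SS = 270.2 units

270.2 units


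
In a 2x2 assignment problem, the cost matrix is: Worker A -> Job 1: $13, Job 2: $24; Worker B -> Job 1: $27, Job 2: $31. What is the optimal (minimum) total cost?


Option 1: A->1 + B->2 = $13 + $31 = $44
Option 2: A->2 + B->1 = $24 + $27 = $51
Min cost = min($44, $51) = $44

$44


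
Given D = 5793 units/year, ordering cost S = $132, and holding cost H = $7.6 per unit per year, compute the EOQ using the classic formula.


Formula: EOQ = sqrt(2 * D * S / H)
Numerator: 2 * 5793 * 132 = 1529352
2DS/H = 1529352 / 7.6 = 201230.5
EOQ = sqrt(201230.5) = 448.6 units

448.6 units


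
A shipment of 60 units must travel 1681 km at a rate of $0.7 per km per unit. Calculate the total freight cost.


TC = dist * cost * units = 1681 * 0.7 * 60 = $70602.00

$70602.00


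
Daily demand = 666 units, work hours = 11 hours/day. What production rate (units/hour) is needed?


Formula: Production Rate = Daily Demand / Available Hours
Rate = 666 units/day / 11 hours/day
Rate = 60.5 units/hour

60.5 units/hour


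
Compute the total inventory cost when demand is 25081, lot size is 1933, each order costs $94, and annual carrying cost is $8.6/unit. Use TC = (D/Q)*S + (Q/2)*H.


TC = 25081/1933 * 94 + 1933/2 * 8.6

$9531.57


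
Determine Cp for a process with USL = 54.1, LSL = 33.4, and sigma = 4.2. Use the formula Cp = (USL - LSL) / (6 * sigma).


Cp = (54.1 - 33.4) / (6 * 4.2)

0.82


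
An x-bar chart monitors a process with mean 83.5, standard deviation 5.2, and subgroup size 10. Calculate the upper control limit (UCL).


UCL = 83.5 + 3 * 5.2 / sqrt(10)

88.43


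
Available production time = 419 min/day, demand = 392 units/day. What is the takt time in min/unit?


Formula: Takt Time = Available Production Time / Customer Demand
Takt = 419 min/day / 392 units/day
Takt = 1.07 min/unit

1.07 min/unit


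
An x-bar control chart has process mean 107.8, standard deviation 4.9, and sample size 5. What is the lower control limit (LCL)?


LCL = 107.8 - 3 * 4.9 / sqrt(5)

101.23


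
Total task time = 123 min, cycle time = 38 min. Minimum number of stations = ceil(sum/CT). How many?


Formula: N_min = ceil(Sum of Task Times / Cycle Time)
N_min = ceil(123 min / 38 min) = ceil(3.2368)
N_min = 4 stations

4


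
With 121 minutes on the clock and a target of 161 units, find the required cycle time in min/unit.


Formula: CT = Available Time / Number of Units
CT = 121 min / 161 units
CT = 0.75 min/unit

0.75 min/unit


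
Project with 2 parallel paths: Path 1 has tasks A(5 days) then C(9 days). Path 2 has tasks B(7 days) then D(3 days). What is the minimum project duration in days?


Path 1 = 5 + 9 = 14 days
Path 2 = 7 + 3 = 10 days
Duration = max(14, 10) = 14 days

14 days


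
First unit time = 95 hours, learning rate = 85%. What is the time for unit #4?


Formula: T_n = T_1 * (learning_rate)^(log2(n)) where learning_rate = rate/100
Doublings = log2(4) = 2
T_n = 95 * 0.85^2
T_n = 95 * 0.7225 = 68.6 hours

68.6 hours


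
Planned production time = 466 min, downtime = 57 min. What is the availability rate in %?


Formula: Availability = (Planned Time - Downtime) / Planned Time * 100
Uptime = 466 - 57 = 409 min
Availability = 409 / 466 * 100 = 87.8%

87.8%


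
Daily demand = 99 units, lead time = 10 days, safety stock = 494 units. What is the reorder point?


Formula: ROP = (Daily Demand * Lead Time) + Safety Stock
Demand during lead time = 99 * 10 = 990 units
ROP = 990 + 494 = 1484 units

1484 units


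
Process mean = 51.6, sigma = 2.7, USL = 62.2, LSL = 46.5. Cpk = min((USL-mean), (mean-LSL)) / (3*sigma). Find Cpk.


Cpu = (62.2 - 51.6) / (3 * 2.7) = 1.31
Cpl = (51.6 - 46.5) / (3 * 2.7) = 0.63
Cpk = min(1.31, 0.63) = 0.63

0.63


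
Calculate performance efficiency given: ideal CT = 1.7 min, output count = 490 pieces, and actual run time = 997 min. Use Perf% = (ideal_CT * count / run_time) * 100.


Formula: Performance = (Ideal CT * Total Count) / Run Time * 100
Ideal output time = 1.7 * 490 = 833.0 min
Performance = 833.0 / 997 * 100 = 83.6%

83.6%


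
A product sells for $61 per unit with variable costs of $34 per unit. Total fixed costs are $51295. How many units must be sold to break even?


Formula: BEQ = Fixed Costs / (Price - Variable Cost)
Contribution margin = $61 - $34 = $27/unit
BEQ = ceil($51295 / $27/unit) = ceil(1899.81) = 1900 units

1900 units


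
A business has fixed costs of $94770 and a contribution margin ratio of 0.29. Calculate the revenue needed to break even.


Formula: BER = Fixed Costs / Contribution Margin Ratio
BER = $94770 / 0.29
BER = $326793.10 (to the nearest cent)

$326793.10


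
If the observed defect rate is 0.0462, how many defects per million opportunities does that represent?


DPMO = defect_rate * 1000000 = 0.0462 * 1000000

46200


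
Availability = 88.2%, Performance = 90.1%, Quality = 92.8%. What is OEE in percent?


Formula: OEE = Availability * Performance * Quality / 10000
A * P = 88.2% * 90.1% / 100 = 79.47%
OEE = 79.47% * 92.8% / 100 = 73.7%

73.7%


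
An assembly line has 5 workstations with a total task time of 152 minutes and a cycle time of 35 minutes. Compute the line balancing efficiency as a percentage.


Formula: Efficiency = Sum of Task Times / (N_stations * CT) * 100
Total station capacity = 5 stations * 35 min = 175 min
Efficiency = 152 / 175 * 100 = 86.9%

86.9%


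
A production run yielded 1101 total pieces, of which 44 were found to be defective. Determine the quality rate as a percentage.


Formula: Quality Rate = Good Pieces / Total Pieces * 100
Good pieces = 1101 - 44 = 1057
QR = 1057 / 1101 * 100 = 96.0%

96.0%


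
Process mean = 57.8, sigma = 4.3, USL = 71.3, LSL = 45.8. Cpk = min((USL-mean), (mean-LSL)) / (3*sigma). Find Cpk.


Cpu = (71.3 - 57.8) / (3 * 4.3) = 1.05
Cpl = (57.8 - 45.8) / (3 * 4.3) = 0.93
Cpk = min(1.05, 0.93) = 0.93

0.93


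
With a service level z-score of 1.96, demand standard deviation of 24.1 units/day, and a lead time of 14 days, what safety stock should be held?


Formula: SS = z * sigma_d * sqrt(LT)
sqrt(LT) = sqrt(14) = 3.7417
SS = 1.96 * 24.1 * 3.7417
SS = 176.7 units

176.7 units


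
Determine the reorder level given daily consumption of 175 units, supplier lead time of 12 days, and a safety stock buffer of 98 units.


Formula: ROP = (Daily Demand * Lead Time) + Safety Stock
Demand during lead time = 175 * 12 = 2100 units
ROP = 2100 + 98 = 2198 units

2198 units


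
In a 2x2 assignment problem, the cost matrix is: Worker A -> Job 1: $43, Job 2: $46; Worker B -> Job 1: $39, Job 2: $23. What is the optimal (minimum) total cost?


Option 1: A->1 + B->2 = $43 + $23 = $66
Option 2: A->2 + B->1 = $46 + $39 = $85
Min cost = min($66, $85) = $66

$66


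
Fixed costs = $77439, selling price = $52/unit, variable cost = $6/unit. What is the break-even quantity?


Formula: BEQ = Fixed Costs / (Price - Variable Cost)
Contribution margin = $52 - $6 = $46/unit
BEQ = ceil($77439 / $46/unit) = ceil(1683.46) = 1684 units

1684 units


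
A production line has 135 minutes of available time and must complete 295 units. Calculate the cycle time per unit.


Formula: CT = Available Time / Number of Units
CT = 135 min / 295 units
CT = 0.46 min/unit

0.46 min/unit


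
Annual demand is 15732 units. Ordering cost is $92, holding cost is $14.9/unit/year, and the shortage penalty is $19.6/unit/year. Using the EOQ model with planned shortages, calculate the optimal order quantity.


Formula: EOQ* = sqrt(2DS/H) * sqrt((H+P)/P)
Base EOQ = sqrt(2*15732*92/14.9) = 440.77 units
Correction = sqrt((14.9+19.6)/19.6) = 1.32673
EOQ* = 440.77 * 1.32673 = 584.8 units

584.8 units


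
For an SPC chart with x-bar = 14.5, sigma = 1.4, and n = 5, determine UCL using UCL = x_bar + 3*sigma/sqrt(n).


UCL = 14.5 + 3 * 1.4 / sqrt(5)

16.38


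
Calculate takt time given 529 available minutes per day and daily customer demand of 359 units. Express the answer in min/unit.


Formula: Takt Time = Available Production Time / Customer Demand
Takt = 529 min/day / 359 units/day
Takt = 1.47 min/unit

1.47 min/unit


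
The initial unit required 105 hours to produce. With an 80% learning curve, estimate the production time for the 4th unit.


Formula: T_n = T_1 * (learning_rate)^(log2(n)) where learning_rate = rate/100
Doublings = log2(4) = 2
T_n = 105 * 0.8^2
T_n = 105 * 0.64 = 67.2 hours

67.2 hours


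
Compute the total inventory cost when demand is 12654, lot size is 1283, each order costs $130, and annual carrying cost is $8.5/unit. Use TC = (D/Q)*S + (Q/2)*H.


TC = 12654/1283 * 130 + 1283/2 * 8.5

$6734.92


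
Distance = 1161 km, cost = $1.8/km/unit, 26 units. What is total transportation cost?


TC = dist * cost * units = 1161 * 1.8 * 26 = $54334.80

$54334.80


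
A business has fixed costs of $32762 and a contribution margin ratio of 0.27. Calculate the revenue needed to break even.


Formula: BER = Fixed Costs / Contribution Margin Ratio
BER = $32762 / 0.27
BER = $121340.74 (to the nearest cent)

$121340.74


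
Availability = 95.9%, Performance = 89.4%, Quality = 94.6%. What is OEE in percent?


Formula: OEE = Availability * Performance * Quality / 10000
A * P = 95.9% * 89.4% / 100 = 85.73%
OEE = 85.73% * 94.6% / 100 = 81.1%

81.1%


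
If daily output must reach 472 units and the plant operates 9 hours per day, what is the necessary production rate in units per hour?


Formula: Production Rate = Daily Demand / Available Hours
Rate = 472 units/day / 9 hours/day
Rate = 52.4 units/hour

52.4 units/hour


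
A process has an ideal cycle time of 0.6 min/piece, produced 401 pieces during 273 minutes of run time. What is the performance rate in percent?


Formula: Performance = (Ideal CT * Total Count) / Run Time * 100
Ideal output time = 0.6 * 401 = 240.6 min
Performance = 240.6 / 273 * 100 = 88.1%

88.1%


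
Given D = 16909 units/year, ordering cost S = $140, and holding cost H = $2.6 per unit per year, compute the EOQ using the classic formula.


Formula: EOQ = sqrt(2 * D * S / H)
Numerator: 2 * 16909 * 140 = 4734520
2DS/H = 4734520 / 2.6 = 1820969.2
EOQ = sqrt(1820969.2) = 1349.4 units

1349.4 units


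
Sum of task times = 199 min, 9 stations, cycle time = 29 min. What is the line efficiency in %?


Formula: Efficiency = Sum of Task Times / (N_stations * CT) * 100
Total station capacity = 9 stations * 29 min = 261 min
Efficiency = 199 / 261 * 100 = 76.2%

76.2%


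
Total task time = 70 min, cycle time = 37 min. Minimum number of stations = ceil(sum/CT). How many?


Formula: N_min = ceil(Sum of Task Times / Cycle Time)
N_min = ceil(70 min / 37 min) = ceil(1.8919)
N_min = 2 stations

2


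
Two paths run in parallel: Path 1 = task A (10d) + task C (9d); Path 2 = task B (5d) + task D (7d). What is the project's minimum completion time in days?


Path 1 = 10 + 9 = 19 days
Path 2 = 5 + 7 = 12 days
Duration = max(19, 12) = 19 days

19 days


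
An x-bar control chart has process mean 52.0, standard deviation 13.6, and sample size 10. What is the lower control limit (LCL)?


LCL = 52.0 - 3 * 13.6 / sqrt(10)

39.1


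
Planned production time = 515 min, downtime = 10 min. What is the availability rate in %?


Formula: Availability = (Planned Time - Downtime) / Planned Time * 100
Uptime = 515 - 10 = 505 min
Availability = 505 / 515 * 100 = 98.1%

98.1%


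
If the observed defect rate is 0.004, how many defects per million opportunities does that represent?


DPMO = defect_rate * 1000000 = 0.004 * 1000000

4000


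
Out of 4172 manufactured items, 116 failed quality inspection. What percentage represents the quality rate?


Formula: Quality Rate = Good Pieces / Total Pieces * 100
Good pieces = 4172 - 116 = 4056
QR = 4056 / 4172 * 100 = 97.2%

97.2%


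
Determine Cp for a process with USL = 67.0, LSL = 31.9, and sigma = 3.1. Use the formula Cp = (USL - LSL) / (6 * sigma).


Cp = (67.0 - 31.9) / (6 * 3.1)

1.89


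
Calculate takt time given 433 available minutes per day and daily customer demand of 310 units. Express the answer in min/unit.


Formula: Takt Time = Available Production Time / Customer Demand
Takt = 433 min/day / 310 units/day
Takt = 1.4 min/unit

1.4 min/unit


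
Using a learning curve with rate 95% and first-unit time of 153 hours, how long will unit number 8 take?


Formula: T_n = T_1 * (learning_rate)^(log2(n)) where learning_rate = rate/100
Doublings = log2(8) = 3
T_n = 153 * 0.95^3
T_n = 153 * 0.8574 = 131.2 hours

131.2 hours


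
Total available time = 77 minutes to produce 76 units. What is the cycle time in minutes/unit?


Formula: CT = Available Time / Number of Units
CT = 77 min / 76 units
CT = 1.01 min/unit

1.01 min/unit


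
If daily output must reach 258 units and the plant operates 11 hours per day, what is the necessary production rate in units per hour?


Formula: Production Rate = Daily Demand / Available Hours
Rate = 258 units/day / 11 hours/day
Rate = 23.5 units/hour

23.5 units/hour


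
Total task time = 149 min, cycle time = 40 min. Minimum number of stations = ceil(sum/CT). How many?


Formula: N_min = ceil(Sum of Task Times / Cycle Time)
N_min = ceil(149 min / 40 min) = ceil(3.725)
N_min = 4 stations

4


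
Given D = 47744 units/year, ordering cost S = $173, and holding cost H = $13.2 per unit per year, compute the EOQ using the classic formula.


Formula: EOQ = sqrt(2 * D * S / H)
Numerator: 2 * 47744 * 173 = 16519424
2DS/H = 16519424 / 13.2 = 1251471.5
EOQ = sqrt(1251471.5) = 1118.7 units

1118.7 units


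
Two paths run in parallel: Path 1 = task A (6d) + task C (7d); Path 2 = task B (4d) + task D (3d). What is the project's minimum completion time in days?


Path 1 = 6 + 7 = 13 days
Path 2 = 4 + 3 = 7 days
Duration = max(13, 7) = 13 days

13 days


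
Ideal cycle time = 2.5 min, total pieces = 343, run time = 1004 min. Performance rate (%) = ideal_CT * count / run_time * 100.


Formula: Performance = (Ideal CT * Total Count) / Run Time * 100
Ideal output time = 2.5 * 343 = 857.5 min
Performance = 857.5 / 1004 * 100 = 85.4%

85.4%


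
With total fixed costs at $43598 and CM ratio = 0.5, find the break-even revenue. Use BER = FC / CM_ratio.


Formula: BER = Fixed Costs / Contribution Margin Ratio
BER = $43598 / 0.5
BER = $87196.00 (to the nearest cent)

$87196.00


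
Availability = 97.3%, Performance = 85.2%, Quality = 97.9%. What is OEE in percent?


Formula: OEE = Availability * Performance * Quality / 10000
A * P = 97.3% * 85.2% / 100 = 82.9%
OEE = 82.9% * 97.9% / 100 = 81.2%

81.2%


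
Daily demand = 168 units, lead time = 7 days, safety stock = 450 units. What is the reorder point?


Formula: ROP = (Daily Demand * Lead Time) + Safety Stock
Demand during lead time = 168 * 7 = 1176 units
ROP = 1176 + 450 = 1626 units

1626 units


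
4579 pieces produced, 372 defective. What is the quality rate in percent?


Formula: Quality Rate = Good Pieces / Total Pieces * 100
Good pieces = 4579 - 372 = 4207
QR = 4207 / 4579 * 100 = 91.9%

91.9%


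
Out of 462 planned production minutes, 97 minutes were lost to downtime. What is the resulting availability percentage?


Formula: Availability = (Planned Time - Downtime) / Planned Time * 100
Uptime = 462 - 97 = 365 min
Availability = 365 / 462 * 100 = 79.0%

79.0%


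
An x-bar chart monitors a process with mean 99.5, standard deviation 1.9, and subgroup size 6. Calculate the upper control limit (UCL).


UCL = 99.5 + 3 * 1.9 / sqrt(6)

101.83


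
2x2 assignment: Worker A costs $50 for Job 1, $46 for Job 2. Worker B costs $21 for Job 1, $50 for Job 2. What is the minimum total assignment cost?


Option 1: A->1 + B->2 = $50 + $50 = $100
Option 2: A->2 + B->1 = $46 + $21 = $67
Min cost = min($100, $67) = $67

$67


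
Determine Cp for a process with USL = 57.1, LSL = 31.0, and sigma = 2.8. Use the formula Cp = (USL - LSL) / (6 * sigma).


Cp = (57.1 - 31.0) / (6 * 2.8)

1.55


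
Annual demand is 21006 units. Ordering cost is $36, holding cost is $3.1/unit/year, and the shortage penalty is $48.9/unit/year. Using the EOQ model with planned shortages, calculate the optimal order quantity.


Formula: EOQ* = sqrt(2DS/H) * sqrt((H+P)/P)
Base EOQ = sqrt(2*21006*36/3.1) = 698.48 units
Correction = sqrt((3.1+48.9)/48.9) = 1.03121
EOQ* = 698.48 * 1.03121 = 720.3 units

720.3 units


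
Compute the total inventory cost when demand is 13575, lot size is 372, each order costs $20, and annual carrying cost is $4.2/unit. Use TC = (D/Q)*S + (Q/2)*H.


TC = 13575/372 * 20 + 372/2 * 4.2

$1511.04


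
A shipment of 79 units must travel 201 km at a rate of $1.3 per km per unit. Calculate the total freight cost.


TC = dist * cost * units = 201 * 1.3 * 79 = $20642.70

$20642.70


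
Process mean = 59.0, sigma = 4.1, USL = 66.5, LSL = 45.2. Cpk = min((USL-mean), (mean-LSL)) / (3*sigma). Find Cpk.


Cpu = (66.5 - 59.0) / (3 * 4.1) = 0.61
Cpl = (59.0 - 45.2) / (3 * 4.1) = 1.12
Cpk = min(0.61, 1.12) = 0.61

0.61


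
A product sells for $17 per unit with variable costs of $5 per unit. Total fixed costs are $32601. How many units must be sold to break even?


Formula: BEQ = Fixed Costs / (Price - Variable Cost)
Contribution margin = $17 - $5 = $12/unit
BEQ = ceil($32601 / $12/unit) = ceil(2716.75) = 2717 units

2717 units


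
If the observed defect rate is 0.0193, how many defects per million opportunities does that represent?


DPMO = defect_rate * 1000000 = 0.0193 * 1000000

19300


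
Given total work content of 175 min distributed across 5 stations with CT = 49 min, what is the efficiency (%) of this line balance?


Formula: Efficiency = Sum of Task Times / (N_stations * CT) * 100
Total station capacity = 5 stations * 49 min = 245 min
Efficiency = 175 / 245 * 100 = 71.4%

71.4%


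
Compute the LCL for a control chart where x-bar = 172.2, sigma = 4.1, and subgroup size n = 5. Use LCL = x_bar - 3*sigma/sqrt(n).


LCL = 172.2 - 3 * 4.1 / sqrt(5)

166.7


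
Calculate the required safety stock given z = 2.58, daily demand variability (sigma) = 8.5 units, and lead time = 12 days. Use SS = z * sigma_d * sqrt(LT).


Formula: SS = z * sigma_d * sqrt(LT)
sqrt(LT) = sqrt(12) = 3.4641
SS = 2.58 * 8.5 * 3.4641
SS = 76.0 units

76.0 units


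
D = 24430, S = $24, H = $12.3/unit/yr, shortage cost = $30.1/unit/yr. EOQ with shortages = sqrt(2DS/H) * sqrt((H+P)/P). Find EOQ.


Formula: EOQ* = sqrt(2DS/H) * sqrt((H+P)/P)
Base EOQ = sqrt(2*24430*24/12.3) = 308.77 units
Correction = sqrt((12.3+30.1)/30.1) = 1.18686
EOQ* = 308.77 * 1.18686 = 366.5 units

366.5 units


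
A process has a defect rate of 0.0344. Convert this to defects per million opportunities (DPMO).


DPMO = defect_rate * 1000000 = 0.0344 * 1000000

34400


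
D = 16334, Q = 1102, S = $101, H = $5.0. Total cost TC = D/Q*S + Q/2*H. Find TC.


TC = 16334/1102 * 101 + 1102/2 * 5.0

$4252.04


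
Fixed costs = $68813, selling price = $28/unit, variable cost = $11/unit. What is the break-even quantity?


Formula: BEQ = Fixed Costs / (Price - Variable Cost)
Contribution margin = $28 - $11 = $17/unit
BEQ = ceil($68813 / $17/unit) = ceil(4047.82) = 4048 units

4048 units


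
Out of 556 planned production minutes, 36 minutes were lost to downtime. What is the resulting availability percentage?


Formula: Availability = (Planned Time - Downtime) / Planned Time * 100
Uptime = 556 - 36 = 520 min
Availability = 520 / 556 * 100 = 93.5%

93.5%


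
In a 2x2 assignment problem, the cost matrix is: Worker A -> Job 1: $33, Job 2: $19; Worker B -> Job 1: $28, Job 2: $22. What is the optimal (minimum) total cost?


Option 1: A->1 + B->2 = $33 + $22 = $55
Option 2: A->2 + B->1 = $19 + $28 = $47
Min cost = min($55, $47) = $47

$47


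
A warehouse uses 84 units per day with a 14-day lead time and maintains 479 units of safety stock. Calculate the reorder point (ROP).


Formula: ROP = (Daily Demand * Lead Time) + Safety Stock
Demand during lead time = 84 * 14 = 1176 units
ROP = 1176 + 479 = 1655 units

1655 units


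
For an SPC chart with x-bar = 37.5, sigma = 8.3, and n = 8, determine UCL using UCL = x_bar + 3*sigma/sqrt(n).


UCL = 37.5 + 3 * 8.3 / sqrt(8)

46.3


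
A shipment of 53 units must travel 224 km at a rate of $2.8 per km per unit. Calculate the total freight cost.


TC = dist * cost * units = 224 * 2.8 * 53 = $33241.60

$33241.60


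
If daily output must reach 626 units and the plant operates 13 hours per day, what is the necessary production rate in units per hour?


Formula: Production Rate = Daily Demand / Available Hours
Rate = 626 units/day / 13 hours/day
Rate = 48.2 units/hour

48.2 units/hour


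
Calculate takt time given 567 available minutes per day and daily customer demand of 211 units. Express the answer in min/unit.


Formula: Takt Time = Available Production Time / Customer Demand
Takt = 567 min/day / 211 units/day
Takt = 2.69 min/unit

2.69 min/unit


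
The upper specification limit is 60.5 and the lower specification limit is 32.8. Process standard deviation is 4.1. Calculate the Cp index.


Cp = (60.5 - 32.8) / (6 * 4.1)

1.13


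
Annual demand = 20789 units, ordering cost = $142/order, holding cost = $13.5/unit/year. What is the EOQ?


Formula: EOQ = sqrt(2 * D * S / H)
Numerator: 2 * 20789 * 142 = 5904076
2DS/H = 5904076 / 13.5 = 437339.0
EOQ = sqrt(437339.0) = 661.3 units

661.3 units


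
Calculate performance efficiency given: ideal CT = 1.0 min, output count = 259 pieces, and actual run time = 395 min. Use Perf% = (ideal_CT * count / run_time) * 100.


Formula: Performance = (Ideal CT * Total Count) / Run Time * 100
Ideal output time = 1.0 * 259 = 259.0 min
Performance = 259.0 / 395 * 100 = 65.6%

65.6%


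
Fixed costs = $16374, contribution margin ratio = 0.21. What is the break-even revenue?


Formula: BER = Fixed Costs / Contribution Margin Ratio
BER = $16374 / 0.21
BER = $77971.43 (to the nearest cent)

$77971.43


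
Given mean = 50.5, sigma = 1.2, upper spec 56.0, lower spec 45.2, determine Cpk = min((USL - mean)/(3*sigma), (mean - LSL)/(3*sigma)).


Cpu = (56.0 - 50.5) / (3 * 1.2) = 1.53
Cpl = (50.5 - 45.2) / (3 * 1.2) = 1.47
Cpk = min(1.53, 1.47) = 1.47

1.47


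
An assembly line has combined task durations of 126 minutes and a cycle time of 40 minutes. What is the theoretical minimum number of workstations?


Formula: N_min = ceil(Sum of Task Times / Cycle Time)
N_min = ceil(126 min / 40 min) = ceil(3.15)
N_min = 4 stations

4


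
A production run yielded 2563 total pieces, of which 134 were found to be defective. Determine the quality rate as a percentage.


Formula: Quality Rate = Good Pieces / Total Pieces * 100
Good pieces = 2563 - 134 = 2429
QR = 2429 / 2563 * 100 = 94.8%

94.8%


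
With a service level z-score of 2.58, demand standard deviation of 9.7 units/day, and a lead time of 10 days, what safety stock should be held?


Formula: SS = z * sigma_d * sqrt(LT)
sqrt(LT) = sqrt(10) = 3.1623
SS = 2.58 * 9.7 * 3.1623
SS = 79.1 units

79.1 units


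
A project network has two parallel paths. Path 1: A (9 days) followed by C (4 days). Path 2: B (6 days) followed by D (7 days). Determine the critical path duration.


Path 1 = 9 + 4 = 13 days
Path 2 = 6 + 7 = 13 days
Duration = max(13, 13) = 13 days

13 days


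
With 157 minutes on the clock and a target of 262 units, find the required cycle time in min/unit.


Formula: CT = Available Time / Number of Units
CT = 157 min / 262 units
CT = 0.6 min/unit

0.6 min/unit


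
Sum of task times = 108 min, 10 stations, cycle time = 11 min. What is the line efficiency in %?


Formula: Efficiency = Sum of Task Times / (N_stations * CT) * 100
Total station capacity = 10 stations * 11 min = 110 min
Efficiency = 108 / 110 * 100 = 98.2%

98.2%


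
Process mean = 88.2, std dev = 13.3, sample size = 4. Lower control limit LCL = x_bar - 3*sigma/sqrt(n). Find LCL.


LCL = 88.2 - 3 * 13.3 / sqrt(4)

68.25


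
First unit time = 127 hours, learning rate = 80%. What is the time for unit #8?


Formula: T_n = T_1 * (learning_rate)^(log2(n)) where learning_rate = rate/100
Doublings = log2(8) = 3
T_n = 127 * 0.8^3
T_n = 127 * 0.512 = 65.0 hours

65.0 hours


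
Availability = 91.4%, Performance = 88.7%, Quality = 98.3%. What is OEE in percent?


Formula: OEE = Availability * Performance * Quality / 10000
A * P = 91.4% * 88.7% / 100 = 81.07%
OEE = 81.07% * 98.3% / 100 = 79.7%

79.7%


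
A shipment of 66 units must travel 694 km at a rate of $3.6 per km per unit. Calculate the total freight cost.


TC = dist * cost * units = 694 * 3.6 * 66 = $164894.40

$164894.40


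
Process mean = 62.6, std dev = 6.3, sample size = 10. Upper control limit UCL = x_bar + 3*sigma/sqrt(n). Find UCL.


UCL = 62.6 + 3 * 6.3 / sqrt(10)

68.58


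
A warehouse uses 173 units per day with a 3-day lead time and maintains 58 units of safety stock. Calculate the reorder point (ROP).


Formula: ROP = (Daily Demand * Lead Time) + Safety Stock
Demand during lead time = 173 * 3 = 519 units
ROP = 519 + 58 = 577 units

577 units


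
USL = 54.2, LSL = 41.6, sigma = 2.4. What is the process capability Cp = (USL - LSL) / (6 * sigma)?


Cp = (54.2 - 41.6) / (6 * 2.4)

0.88


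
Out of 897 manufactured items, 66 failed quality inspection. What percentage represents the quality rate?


Formula: Quality Rate = Good Pieces / Total Pieces * 100
Good pieces = 897 - 66 = 831
QR = 831 / 897 * 100 = 92.6%

92.6%


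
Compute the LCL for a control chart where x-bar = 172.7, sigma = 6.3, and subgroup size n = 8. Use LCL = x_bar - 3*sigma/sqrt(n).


LCL = 172.7 - 3 * 6.3 / sqrt(8)

166.02


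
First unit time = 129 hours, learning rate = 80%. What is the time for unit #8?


Formula: T_n = T_1 * (learning_rate)^(log2(n)) where learning_rate = rate/100
Doublings = log2(8) = 3
T_n = 129 * 0.8^3
T_n = 129 * 0.512 = 66.0 hours

66.0 hours


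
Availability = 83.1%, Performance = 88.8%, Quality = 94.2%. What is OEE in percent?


Formula: OEE = Availability * Performance * Quality / 10000
A * P = 83.1% * 88.8% / 100 = 73.79%
OEE = 73.79% * 94.2% / 100 = 69.5%

69.5%


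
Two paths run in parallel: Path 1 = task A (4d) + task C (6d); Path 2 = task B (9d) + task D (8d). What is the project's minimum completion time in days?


Path 1 = 4 + 6 = 10 days
Path 2 = 9 + 8 = 17 days
Duration = max(10, 17) = 17 days

17 days


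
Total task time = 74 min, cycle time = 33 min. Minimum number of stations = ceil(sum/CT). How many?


Formula: N_min = ceil(Sum of Task Times / Cycle Time)
N_min = ceil(74 min / 33 min) = ceil(2.2424)
N_min = 3 stations

3


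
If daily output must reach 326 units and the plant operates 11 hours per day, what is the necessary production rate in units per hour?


Formula: Production Rate = Daily Demand / Available Hours
Rate = 326 units/day / 11 hours/day
Rate = 29.6 units/hour

29.6 units/hour


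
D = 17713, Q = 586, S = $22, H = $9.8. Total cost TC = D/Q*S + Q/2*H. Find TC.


TC = 17713/586 * 22 + 586/2 * 9.8

$3536.39


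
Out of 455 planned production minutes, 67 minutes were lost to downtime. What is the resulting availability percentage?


Formula: Availability = (Planned Time - Downtime) / Planned Time * 100
Uptime = 455 - 67 = 388 min
Availability = 388 / 455 * 100 = 85.3%

85.3%


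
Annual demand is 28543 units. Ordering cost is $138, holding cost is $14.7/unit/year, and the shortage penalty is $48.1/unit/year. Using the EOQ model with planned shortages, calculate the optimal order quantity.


Formula: EOQ* = sqrt(2DS/H) * sqrt((H+P)/P)
Base EOQ = sqrt(2*28543*138/14.7) = 732.06 units
Correction = sqrt((14.7+48.1)/48.1) = 1.14263
EOQ* = 732.06 * 1.14263 = 836.5 units

836.5 units


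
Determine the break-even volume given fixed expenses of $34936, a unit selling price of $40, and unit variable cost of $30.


Formula: BEQ = Fixed Costs / (Price - Variable Cost)
Contribution margin = $40 - $30 = $10/unit
BEQ = ceil($34936 / $10/unit) = ceil(3493.6) = 3494 units

3494 units


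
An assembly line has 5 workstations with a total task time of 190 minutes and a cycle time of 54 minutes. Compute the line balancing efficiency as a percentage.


Formula: Efficiency = Sum of Task Times / (N_stations * CT) * 100
Total station capacity = 5 stations * 54 min = 270 min
Efficiency = 190 / 270 * 100 = 70.4%

70.4%


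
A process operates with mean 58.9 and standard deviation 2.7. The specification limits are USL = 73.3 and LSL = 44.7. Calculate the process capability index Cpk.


Cpu = (73.3 - 58.9) / (3 * 2.7) = 1.78
Cpl = (58.9 - 44.7) / (3 * 2.7) = 1.75
Cpk = min(1.78, 1.75) = 1.75

1.75


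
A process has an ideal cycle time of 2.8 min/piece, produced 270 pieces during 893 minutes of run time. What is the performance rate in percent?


Formula: Performance = (Ideal CT * Total Count) / Run Time * 100
Ideal output time = 2.8 * 270 = 756.0 min
Performance = 756.0 / 893 * 100 = 84.7%

84.7%


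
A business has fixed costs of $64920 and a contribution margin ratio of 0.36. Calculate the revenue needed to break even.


Formula: BER = Fixed Costs / Contribution Margin Ratio
BER = $64920 / 0.36
BER = $180333.33 (to the nearest cent)

$180333.33


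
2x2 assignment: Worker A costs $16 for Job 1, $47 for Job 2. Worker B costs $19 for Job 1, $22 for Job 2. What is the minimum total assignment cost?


Option 1: A->1 + B->2 = $16 + $22 = $38
Option 2: A->2 + B->1 = $47 + $19 = $66
Min cost = min($38, $66) = $38

$38


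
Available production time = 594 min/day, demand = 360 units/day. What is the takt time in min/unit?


Formula: Takt Time = Available Production Time / Customer Demand
Takt = 594 min/day / 360 units/day
Takt = 1.65 min/unit

1.65 min/unit


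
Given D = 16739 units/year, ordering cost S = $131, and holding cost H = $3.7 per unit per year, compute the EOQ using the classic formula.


Formula: EOQ = sqrt(2 * D * S / H)
Numerator: 2 * 16739 * 131 = 4385618
2DS/H = 4385618 / 3.7 = 1185302.2
EOQ = sqrt(1185302.2) = 1088.7 units

1088.7 units


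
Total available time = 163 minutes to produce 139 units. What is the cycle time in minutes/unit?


Formula: CT = Available Time / Number of Units
CT = 163 min / 139 units
CT = 1.17 min/unit

1.17 min/unit
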